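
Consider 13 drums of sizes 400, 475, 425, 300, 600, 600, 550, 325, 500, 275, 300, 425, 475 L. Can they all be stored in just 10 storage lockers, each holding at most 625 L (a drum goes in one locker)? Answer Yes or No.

No

Total = 5650 L; ⌈5650/625⌉ = 10.
The bound of 10 does not rule out 10, but exhaustive search shows no assignment into 10 storage lockers of capacity 625 L exists — the minimum is 11.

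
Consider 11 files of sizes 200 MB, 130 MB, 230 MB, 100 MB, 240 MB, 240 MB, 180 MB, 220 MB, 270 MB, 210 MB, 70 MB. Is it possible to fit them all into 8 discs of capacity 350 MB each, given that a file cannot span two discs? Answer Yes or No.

A valid assignment using 8 discs:
  disc 1: 270 + 70 = 340
  disc 2: 240 + 100 = 340
  disc 3: 240 = 240
  disc 4: 230 = 230
  disc 5: 220 + 130 = 350
  disc 6: 210 = 210
  disc 7: 200 = 200
  disc 8: 180 = 180
Every load is within 350 MB, so 8 discs suffice.

Yes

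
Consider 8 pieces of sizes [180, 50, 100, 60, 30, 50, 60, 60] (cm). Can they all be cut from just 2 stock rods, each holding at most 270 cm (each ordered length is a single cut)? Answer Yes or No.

No

Total = 590 cm; ⌈590/270⌉ = 3.
At least 3 stock rods are required, but only 2 are allowed.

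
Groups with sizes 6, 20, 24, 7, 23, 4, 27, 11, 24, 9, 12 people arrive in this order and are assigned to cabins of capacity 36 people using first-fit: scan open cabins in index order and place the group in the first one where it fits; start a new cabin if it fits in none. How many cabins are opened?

5

  6 → cabin 1 (new)  [load 6/36]
  20 → cabin 1  [load 26/36]
  24 → cabin 2 (new)  [load 24/36]
  7 → cabin 1  [load 33/36]
  23 → cabin 3 (new)  [load 23/36]
  4 → cabin 2  [load 28/36]
  27 → cabin 4 (new)  [load 27/36]
  11 → cabin 3  [load 34/36]
  24 → cabin 5 (new)  [load 24/36]
  9 → cabin 4  [load 36/36]
  12 → cabin 5  [load 36/36]
5 cabins opened.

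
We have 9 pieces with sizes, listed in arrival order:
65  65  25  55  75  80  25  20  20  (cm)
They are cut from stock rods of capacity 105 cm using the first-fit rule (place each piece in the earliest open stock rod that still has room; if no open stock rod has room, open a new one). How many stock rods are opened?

  65 → stock rod 1 (new)  [load 65/105]
  65 → stock rod 2 (new)  [load 65/105]
  25 → stock rod 1  [load 90/105]
  55 → stock rod 3 (new)  [load 55/105]
  75 → stock rod 4 (new)  [load 75/105]
  80 → stock rod 5 (new)  [load 80/105]
  25 → stock rod 2  [load 90/105]
  20 → stock rod 3  [load 75/105]
  20 → stock rod 3  [load 95/105]
5 stock rods opened.

5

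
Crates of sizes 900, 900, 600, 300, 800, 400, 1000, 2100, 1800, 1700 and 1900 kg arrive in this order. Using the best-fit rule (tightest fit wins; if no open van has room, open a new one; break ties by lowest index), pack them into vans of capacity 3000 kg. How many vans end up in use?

  900 → van 1 (new)  [load 900/3000]
  900 → van 1  [load 1800/3000]
  600 → van 1  [load 2400/3000]
  300 → van 1  [load 2700/3000]
  800 → van 2 (new)  [load 800/3000]
  400 → van 2  [load 1200/3000]
  1000 → van 2  [load 2200/3000]
  2100 → van 3 (new)  [load 2100/3000]
  1800 → van 4 (new)  [load 1800/3000]
  1700 → van 5 (new)  [load 1700/3000]
  1900 → van 6 (new)  [load 1900/3000]
6 vans opened.

6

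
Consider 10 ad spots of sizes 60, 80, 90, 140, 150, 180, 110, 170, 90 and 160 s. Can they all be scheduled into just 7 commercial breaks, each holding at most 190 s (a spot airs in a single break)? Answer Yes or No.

No

Total = 1230 s; ⌈1230/190⌉ = 7.
The bound of 7 does not rule out 7, but exhaustive search shows no assignment into 7 commercial breaks of capacity 190 s exists — the minimum is 8.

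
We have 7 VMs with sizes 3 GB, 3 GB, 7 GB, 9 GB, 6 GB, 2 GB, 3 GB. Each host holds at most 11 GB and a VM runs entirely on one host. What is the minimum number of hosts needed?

4

Total = 9 + 7 + 6 + 3 + 3 + 3 + 2 = 33 GB.
Lower bound: ⌈33/11⌉ = 3 hosts.
A packing using 4 hosts:
  host 1: 9 + 2 = 11
  host 2: 7 + 3 = 10
  host 3: 6 + 3 = 9
  host 4: 3 = 3
No arrangement into 3 hosts stays within capacity, so 4 is optimal.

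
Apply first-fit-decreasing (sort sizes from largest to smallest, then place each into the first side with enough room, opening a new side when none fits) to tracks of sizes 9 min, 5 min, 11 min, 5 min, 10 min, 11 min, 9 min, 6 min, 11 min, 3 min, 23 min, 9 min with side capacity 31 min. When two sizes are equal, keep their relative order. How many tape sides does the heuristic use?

4

Sorted descending: 23, 11, 11, 11, 10, 9, 9, 9, 6, 5, 5, 3.
  23 → side 1 (new)  [load 23/31]
  11 → side 2 (new)  [load 11/31]
  11 → side 2  [load 22/31]
  11 → side 3 (new)  [load 11/31]
  10 → side 3  [load 21/31]
  9 → side 2  [load 31/31]
  9 → side 3  [load 30/31]
  9 → side 4 (new)  [load 9/31]
  6 → side 1  [load 29/31]
  5 → side 4  [load 14/31]
  5 → side 4  [load 19/31]
  3 → side 4  [load 22/31]
4 tape sides opened.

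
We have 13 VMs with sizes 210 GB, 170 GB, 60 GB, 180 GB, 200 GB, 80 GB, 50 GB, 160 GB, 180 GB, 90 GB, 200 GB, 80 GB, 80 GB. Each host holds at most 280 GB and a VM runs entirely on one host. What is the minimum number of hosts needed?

7

Total = 210 + 200 + 200 + 180 + 180 + 170 + 160 + 90 + 80 + 80 + 80 + 60 + 50 = 1740 GB.
Lower bound: ⌈1740/280⌉ = 7 hosts.
A packing using 7 hosts:
  host 1: 210 + 60 = 270
  host 2: 200 + 80 = 280
  host 3: 200 + 80 = 280
  host 4: 180 + 90 = 270
  host 5: 180 + 80 = 260
  host 6: 170 + 50 = 220
  host 7: 160 = 160
This matches the lower bound, so 7 is optimal.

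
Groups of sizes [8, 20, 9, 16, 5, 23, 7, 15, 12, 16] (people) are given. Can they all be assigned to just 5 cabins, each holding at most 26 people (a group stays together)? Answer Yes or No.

Total = 131 people; ⌈131/26⌉ = 6.
At least 6 cabins are required, but only 5 are allowed.

No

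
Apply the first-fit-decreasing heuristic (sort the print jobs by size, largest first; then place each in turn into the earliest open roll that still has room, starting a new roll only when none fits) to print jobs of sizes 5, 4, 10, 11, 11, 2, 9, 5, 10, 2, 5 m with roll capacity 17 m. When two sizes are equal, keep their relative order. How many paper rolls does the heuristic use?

5

Sorted descending: 11, 11, 10, 10, 9, 5, 5, 5, 4, 2, 2.
  11 → roll 1 (new)  [load 11/17]
  11 → roll 2 (new)  [load 11/17]
  10 → roll 3 (new)  [load 10/17]
  10 → roll 4 (new)  [load 10/17]
  9 → roll 5 (new)  [load 9/17]
  5 → roll 1  [load 16/17]
  5 → roll 2  [load 16/17]
  5 → roll 3  [load 15/17]
  4 → roll 4  [load 14/17]
  2 → roll 3  [load 17/17]
  2 → roll 4  [load 16/17]
5 paper rolls opened.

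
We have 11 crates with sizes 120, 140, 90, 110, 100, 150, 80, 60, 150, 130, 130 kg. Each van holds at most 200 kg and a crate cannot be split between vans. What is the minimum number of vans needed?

8

Total = 150 + 150 + 140 + 130 + 130 + 120 + 110 + 100 + 90 + 80 + 60 = 1260 kg.
Lower bound: ⌈1260/200⌉ = 7 vans.
A packing using 8 vans:
  van 1: 150 = 150
  van 2: 150 = 150
  van 3: 140 + 60 = 200
  van 4: 130 = 130
  van 5: 130 = 130
  van 6: 120 + 80 = 200
  van 7: 110 + 90 = 200
  van 8: 100 = 100
No arrangement into 7 vans stays within capacity, so 8 is optimal.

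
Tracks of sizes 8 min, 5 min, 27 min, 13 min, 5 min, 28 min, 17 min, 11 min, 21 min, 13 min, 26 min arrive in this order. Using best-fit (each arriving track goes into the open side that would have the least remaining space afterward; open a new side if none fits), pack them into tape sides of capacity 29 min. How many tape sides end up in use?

  8 → side 1 (new)  [load 8/29]
  5 → side 1  [load 13/29]
  27 → side 2 (new)  [load 27/29]
  13 → side 1  [load 26/29]
  5 → side 3 (new)  [load 5/29]
  28 → side 4 (new)  [load 28/29]
  17 → side 3  [load 22/29]
  11 → side 5 (new)  [load 11/29]
  21 → side 6 (new)  [load 21/29]
  13 → side 5  [load 24/29]
  26 → side 7 (new)  [load 26/29]
7 tape sides opened.

7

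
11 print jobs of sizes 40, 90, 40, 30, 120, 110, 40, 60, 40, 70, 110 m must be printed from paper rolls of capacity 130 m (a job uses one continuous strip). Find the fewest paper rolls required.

7

Total = 120 + 110 + 110 + 90 + 70 + 60 + 40 + 40 + 40 + 40 + 30 = 750 m.
Lower bound: ⌈750/130⌉ = 6 paper rolls.
A packing using 7 paper rolls:
  roll 1: 120 = 120
  roll 2: 110 = 110
  roll 3: 110 = 110
  roll 4: 90 + 40 = 130
  roll 5: 70 + 60 = 130
  roll 6: 40 + 40 + 40 = 120
  roll 7: 30 = 30
No arrangement into 6 paper rolls stays within capacity, so 7 is optimal.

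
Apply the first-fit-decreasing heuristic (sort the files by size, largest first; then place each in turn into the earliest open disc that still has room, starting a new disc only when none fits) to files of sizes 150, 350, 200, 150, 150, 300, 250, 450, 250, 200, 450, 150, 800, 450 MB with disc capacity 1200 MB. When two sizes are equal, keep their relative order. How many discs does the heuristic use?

4

Sorted descending: 800, 450, 450, 450, 350, 300, 250, 250, 200, 200, 150, 150, 150, 150.
  800 → disc 1 (new)  [load 800/1200]
  450 → disc 2 (new)  [load 450/1200]
  450 → disc 2  [load 900/1200]
  450 → disc 3 (new)  [load 450/1200]
  350 → disc 1  [load 1150/1200]
  300 → disc 2  [load 1200/1200]
  250 → disc 3  [load 700/1200]
  250 → disc 3  [load 950/1200]
  200 → disc 3  [load 1150/1200]
  200 → disc 4 (new)  [load 200/1200]
  150 → disc 4  [load 350/1200]
  150 → disc 4  [load 500/1200]
  150 → disc 4  [load 650/1200]
  150 → disc 4  [load 800/1200]
4 discs opened.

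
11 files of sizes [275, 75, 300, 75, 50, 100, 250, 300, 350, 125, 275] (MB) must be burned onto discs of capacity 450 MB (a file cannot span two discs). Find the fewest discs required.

Total = 350 + 300 + 300 + 275 + 275 + 250 + 125 + 100 + 75 + 75 + 50 = 2175 MB.
Lower bound: ⌈2175/450⌉ = 5 discs.
Also, 6 files each exceed 225 MB, and no two of those can share a disc, so at least 6 discs are needed.
A packing using 6 discs:
  disc 1: 350 + 100 = 450
  disc 2: 300 + 125 = 425
  disc 3: 300 + 75 + 75 = 450
  disc 4: 275 + 50 = 325
  disc 5: 275 = 275
  disc 6: 250 = 250
This matches the lower bound, so 6 is optimal.

6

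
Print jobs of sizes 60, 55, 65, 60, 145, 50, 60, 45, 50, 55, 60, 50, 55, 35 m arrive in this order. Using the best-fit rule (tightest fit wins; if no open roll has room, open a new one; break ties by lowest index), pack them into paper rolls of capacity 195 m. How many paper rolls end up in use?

5

  60 → roll 1 (new)  [load 60/195]
  55 → roll 1  [load 115/195]
  65 → roll 1  [load 180/195]
  60 → roll 2 (new)  [load 60/195]
  145 → roll 3 (new)  [load 145/195]
  50 → roll 3  [load 195/195]
  60 → roll 2  [load 120/195]
  45 → roll 2  [load 165/195]
  50 → roll 4 (new)  [load 50/195]
  55 → roll 4  [load 105/195]
  60 → roll 4  [load 165/195]
  50 → roll 5 (new)  [load 50/195]
  55 → roll 5  [load 105/195]
  35 → roll 5  [load 140/195]
5 paper rolls opened.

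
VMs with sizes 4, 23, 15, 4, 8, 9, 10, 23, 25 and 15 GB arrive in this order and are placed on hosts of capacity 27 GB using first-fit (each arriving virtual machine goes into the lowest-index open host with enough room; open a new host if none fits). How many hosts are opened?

  4 → host 1 (new)  [load 4/27]
  23 → host 1  [load 27/27]
  15 → host 2 (new)  [load 15/27]
  4 → host 2  [load 19/27]
  8 → host 2  [load 27/27]
  9 → host 3 (new)  [load 9/27]
  10 → host 3  [load 19/27]
  23 → host 4 (new)  [load 23/27]
  25 → host 5 (new)  [load 25/27]
  15 → host 6 (new)  [load 15/27]
6 hosts opened.

6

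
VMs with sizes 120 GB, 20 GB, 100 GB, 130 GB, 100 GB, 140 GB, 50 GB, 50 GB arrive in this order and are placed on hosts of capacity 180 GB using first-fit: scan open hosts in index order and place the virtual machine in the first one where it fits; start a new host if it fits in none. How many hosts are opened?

5

  120 → host 1 (new)  [load 120/180]
  20 → host 1  [load 140/180]
  100 → host 2 (new)  [load 100/180]
  130 → host 3 (new)  [load 130/180]
  100 → host 4 (new)  [load 100/180]
  140 → host 5 (new)  [load 140/180]
  50 → host 2  [load 150/180]
  50 → host 3  [load 180/180]
5 hosts opened.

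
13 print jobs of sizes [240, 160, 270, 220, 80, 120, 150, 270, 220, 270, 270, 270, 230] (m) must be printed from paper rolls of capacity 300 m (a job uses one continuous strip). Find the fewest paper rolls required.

Total = 270 + 270 + 270 + 270 + 270 + 240 + 230 + 220 + 220 + 160 + 150 + 120 + 80 = 2770 m.
Lower bound: ⌈2770/300⌉ = 10 paper rolls.
A packing using 11 paper rolls:
  roll 1: 270 = 270
  roll 2: 270 = 270
  roll 3: 270 = 270
  roll 4: 270 = 270
  roll 5: 270 = 270
  roll 6: 240 = 240
  roll 7: 230 = 230
  roll 8: 220 + 80 = 300
  roll 9: 220 = 220
  roll 10: 160 + 120 = 280
  roll 11: 150 = 150
No arrangement into 10 paper rolls stays within capacity, so 11 is optimal.

11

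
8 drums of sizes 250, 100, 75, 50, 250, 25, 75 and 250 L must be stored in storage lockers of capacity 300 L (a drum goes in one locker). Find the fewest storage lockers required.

4

Total = 250 + 250 + 250 + 100 + 75 + 75 + 50 + 25 = 1075 L.
Lower bound: ⌈1075/300⌉ = 4 storage lockers.
A packing using 4 storage lockers:
  locker 1: 250 + 50 = 300
  locker 2: 250 + 25 = 275
  locker 3: 250 = 250
  locker 4: 100 + 75 + 75 = 250
This matches the lower bound, so 4 is optimal.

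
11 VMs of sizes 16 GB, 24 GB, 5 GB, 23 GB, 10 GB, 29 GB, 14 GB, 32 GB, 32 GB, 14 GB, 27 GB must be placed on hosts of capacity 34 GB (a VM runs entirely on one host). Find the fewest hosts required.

Total = 32 + 32 + 29 + 27 + 24 + 23 + 16 + 14 + 14 + 10 + 5 = 226 GB.
Lower bound: ⌈226/34⌉ = 7 hosts.
A packing using 8 hosts:
  host 1: 32 = 32
  host 2: 32 = 32
  host 3: 29 + 5 = 34
  host 4: 27 = 27
  host 5: 24 + 10 = 34
  host 6: 23 = 23
  host 7: 16 + 14 = 30
  host 8: 14 = 14
No arrangement into 7 hosts stays within capacity, so 8 is optimal.

8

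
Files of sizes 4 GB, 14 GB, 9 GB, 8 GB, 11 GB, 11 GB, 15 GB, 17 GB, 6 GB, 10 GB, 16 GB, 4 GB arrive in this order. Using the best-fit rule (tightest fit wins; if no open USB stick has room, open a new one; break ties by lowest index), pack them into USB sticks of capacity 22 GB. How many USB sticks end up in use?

7

  4 → USB stick 1 (new)  [load 4/22]
  14 → USB stick 1  [load 18/22]
  9 → USB stick 2 (new)  [load 9/22]
  8 → USB stick 2  [load 17/22]
  11 → USB stick 3 (new)  [load 11/22]
  11 → USB stick 3  [load 22/22]
  15 → USB stick 4 (new)  [load 15/22]
  17 → USB stick 5 (new)  [load 17/22]
  6 → USB stick 4  [load 21/22]
  10 → USB stick 6 (new)  [load 10/22]
  16 → USB stick 7 (new)  [load 16/22]
  4 → USB stick 1  [load 22/22]
7 USB sticks opened.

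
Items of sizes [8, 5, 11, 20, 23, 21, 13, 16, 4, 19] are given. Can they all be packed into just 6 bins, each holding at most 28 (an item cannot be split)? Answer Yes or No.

Yes

A valid assignment using 6 bins:
  bin 1: 23 + 5 = 28
  bin 2: 21 + 4 = 25
  bin 3: 20 + 8 = 28
  bin 4: 19 = 19
  bin 5: 16 + 11 = 27
  bin 6: 13 = 13
Every load is within 28, so 6 bins suffice.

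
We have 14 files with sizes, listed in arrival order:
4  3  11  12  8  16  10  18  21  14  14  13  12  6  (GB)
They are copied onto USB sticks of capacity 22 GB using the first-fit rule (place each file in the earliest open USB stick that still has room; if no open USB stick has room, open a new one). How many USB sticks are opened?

  4 → USB stick 1 (new)  [load 4/22]
  3 → USB stick 1  [load 7/22]
  11 → USB stick 1  [load 18/22]
  12 → USB stick 2 (new)  [load 12/22]
  8 → USB stick 2  [load 20/22]
  16 → USB stick 3 (new)  [load 16/22]
  10 → USB stick 4 (new)  [load 10/22]
  18 → USB stick 5 (new)  [load 18/22]
  21 → USB stick 6 (new)  [load 21/22]
  14 → USB stick 7 (new)  [load 14/22]
  14 → USB stick 8 (new)  [load 14/22]
  13 → USB stick 9 (new)  [load 13/22]
  12 → USB stick 4  [load 22/22]
  6 → USB stick 3  [load 22/22]
9 USB sticks opened.

9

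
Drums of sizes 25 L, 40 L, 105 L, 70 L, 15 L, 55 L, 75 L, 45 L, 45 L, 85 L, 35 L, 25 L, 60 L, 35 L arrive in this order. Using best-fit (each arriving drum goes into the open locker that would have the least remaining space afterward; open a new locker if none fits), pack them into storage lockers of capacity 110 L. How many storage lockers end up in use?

7

  25 → locker 1 (new)  [load 25/110]
  40 → locker 1  [load 65/110]
  105 → locker 2 (new)  [load 105/110]
  70 → locker 3 (new)  [load 70/110]
  15 → locker 3  [load 85/110]
  55 → locker 4 (new)  [load 55/110]
  75 → locker 5 (new)  [load 75/110]
  45 → locker 1  [load 110/110]
  45 → locker 4  [load 100/110]
  85 → locker 6 (new)  [load 85/110]
  35 → locker 5  [load 110/110]
  25 → locker 3  [load 110/110]
  60 → locker 7 (new)  [load 60/110]
  35 → locker 7  [load 95/110]
7 storage lockers opened.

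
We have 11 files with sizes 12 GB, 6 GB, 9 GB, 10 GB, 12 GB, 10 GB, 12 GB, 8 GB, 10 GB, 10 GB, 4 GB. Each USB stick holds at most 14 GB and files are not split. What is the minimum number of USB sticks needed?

Total = 12 + 12 + 12 + 10 + 10 + 10 + 10 + 9 + 8 + 6 + 4 = 103 GB.
Lower bound: ⌈103/14⌉ = 8 USB sticks.
Also, 9 files each exceed 7 GB, and no two of those can share a USB stick, so at least 9 USB sticks are needed.
A packing using 9 USB sticks:
  USB stick 1: 12 = 12
  USB stick 2: 12 = 12
  USB stick 3: 12 = 12
  USB stick 4: 10 + 4 = 14
  USB stick 5: 10 = 10
  USB stick 6: 10 = 10
  USB stick 7: 10 = 10
  USB stick 8: 9 = 9
  USB stick 9: 8 + 6 = 14
This matches the lower bound, so 9 is optimal.

9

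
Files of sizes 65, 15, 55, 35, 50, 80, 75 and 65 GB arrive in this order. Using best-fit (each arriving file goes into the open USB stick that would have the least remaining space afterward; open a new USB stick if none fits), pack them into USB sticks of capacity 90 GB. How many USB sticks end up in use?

  65 → USB stick 1 (new)  [load 65/90]
  15 → USB stick 1  [load 80/90]
  55 → USB stick 2 (new)  [load 55/90]
  35 → USB stick 2  [load 90/90]
  50 → USB stick 3 (new)  [load 50/90]
  80 → USB stick 4 (new)  [load 80/90]
  75 → USB stick 5 (new)  [load 75/90]
  65 → USB stick 6 (new)  [load 65/90]
6 USB sticks opened.

6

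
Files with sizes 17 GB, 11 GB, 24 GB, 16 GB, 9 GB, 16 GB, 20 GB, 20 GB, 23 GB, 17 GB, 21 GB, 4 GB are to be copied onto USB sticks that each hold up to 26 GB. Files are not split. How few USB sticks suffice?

10

Total = 24 + 23 + 21 + 20 + 20 + 17 + 17 + 16 + 16 + 11 + 9 + 4 = 198 GB.
Lower bound: ⌈198/26⌉ = 8 USB sticks.
Also, 9 files each exceed 13 GB, and no two of those can share a USB stick, so at least 9 USB sticks are needed.
A packing using 10 USB sticks:
  USB stick 1: 24 = 24
  USB stick 2: 23 = 23
  USB stick 3: 21 + 4 = 25
  USB stick 4: 20 = 20
  USB stick 5: 20 = 20
  USB stick 6: 17 + 9 = 26
  USB stick 7: 17 = 17
  USB stick 8: 16 = 16
  USB stick 9: 16 = 16
  USB stick 10: 11 = 11
No arrangement into 9 USB sticks stays within capacity, so 10 is optimal.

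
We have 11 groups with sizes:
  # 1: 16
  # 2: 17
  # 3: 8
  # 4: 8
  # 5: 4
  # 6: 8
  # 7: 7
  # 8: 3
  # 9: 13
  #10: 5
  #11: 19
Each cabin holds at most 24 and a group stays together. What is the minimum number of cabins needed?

Total = 19 + 17 + 16 + 13 + 8 + 8 + 8 + 7 + 5 + 4 + 3 = 108.
Lower bound: ⌈108/24⌉ = 5 cabins.
A packing using 5 cabins:
  cabin 1: 19 + 5 = 24
  cabin 2: 17 + 7 = 24
  cabin 3: 16 + 8 = 24
  cabin 4: 13 + 8 + 3 = 24
  cabin 5: 8 + 4 = 12
This matches the lower bound, so 5 is optimal.

5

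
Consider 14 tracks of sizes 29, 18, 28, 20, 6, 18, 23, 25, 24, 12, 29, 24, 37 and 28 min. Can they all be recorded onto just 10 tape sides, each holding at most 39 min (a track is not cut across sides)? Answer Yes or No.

No

Total = 321 min; ⌈321/39⌉ = 9.
10 tracks each exceed half the capacity and cannot share a side, forcing at least 10 tape sides.
The bound of 10 does not rule out 10, but exhaustive search shows no assignment into 10 tape sides of capacity 39 min exists — the minimum is 11.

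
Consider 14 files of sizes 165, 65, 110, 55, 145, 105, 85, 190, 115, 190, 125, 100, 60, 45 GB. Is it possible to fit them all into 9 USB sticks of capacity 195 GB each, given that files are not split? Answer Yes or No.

Yes

A valid assignment using 9 USB sticks:
  USB stick 1: 190 = 190
  USB stick 2: 190 = 190
  USB stick 3: 165 = 165
  USB stick 4: 145 + 45 = 190
  USB stick 5: 125 + 65 = 190
  USB stick 6: 115 + 60 = 175
  USB stick 7: 110 + 85 = 195
  USB stick 8: 105 + 55 = 160
  USB stick 9: 100 = 100
Every load is within 195 GB, so 9 USB sticks suffice.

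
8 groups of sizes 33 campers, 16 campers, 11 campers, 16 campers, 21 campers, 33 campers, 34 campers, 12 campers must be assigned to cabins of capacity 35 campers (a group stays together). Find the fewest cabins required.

6

Total = 34 + 33 + 33 + 21 + 16 + 16 + 12 + 11 = 176 campers.
Lower bound: ⌈176/35⌉ = 6 cabins.
A packing using 6 cabins:
  cabin 1: 34 = 34
  cabin 2: 33 = 33
  cabin 3: 33 = 33
  cabin 4: 21 + 12 = 33
  cabin 5: 16 + 16 = 32
  cabin 6: 11 = 11
This matches the lower bound, so 6 is optimal.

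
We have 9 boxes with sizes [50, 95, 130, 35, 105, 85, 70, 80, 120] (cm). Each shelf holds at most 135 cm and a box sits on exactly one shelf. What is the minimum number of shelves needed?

Total = 130 + 120 + 105 + 95 + 85 + 80 + 70 + 50 + 35 = 770 cm.
Lower bound: ⌈770/135⌉ = 6 shelves.
Also, 7 boxes each exceed 135/2 cm, and no two of those can share a shelf, so at least 7 shelves are needed.
A packing using 7 shelves:
  shelf 1: 130 = 130
  shelf 2: 120 = 120
  shelf 3: 105 = 105
  shelf 4: 95 + 35 = 130
  shelf 5: 85 + 50 = 135
  shelf 6: 80 = 80
  shelf 7: 70 = 70
This matches the lower bound, so 7 is optimal.

7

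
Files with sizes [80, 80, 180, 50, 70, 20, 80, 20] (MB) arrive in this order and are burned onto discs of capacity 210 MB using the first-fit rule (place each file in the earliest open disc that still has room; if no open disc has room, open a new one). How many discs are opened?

3

  80 → disc 1 (new)  [load 80/210]
  80 → disc 1  [load 160/210]
  180 → disc 2 (new)  [load 180/210]
  50 → disc 1  [load 210/210]
  70 → disc 3 (new)  [load 70/210]
  20 → disc 2  [load 200/210]
  80 → disc 3  [load 150/210]
  20 → disc 3  [load 170/210]
3 discs opened.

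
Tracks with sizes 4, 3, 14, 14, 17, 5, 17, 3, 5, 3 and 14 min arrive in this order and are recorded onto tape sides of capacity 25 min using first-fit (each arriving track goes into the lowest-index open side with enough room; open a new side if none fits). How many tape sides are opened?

5

  4 → side 1 (new)  [load 4/25]
  3 → side 1  [load 7/25]
  14 → side 1  [load 21/25]
  14 → side 2 (new)  [load 14/25]
  17 → side 3 (new)  [load 17/25]
  5 → side 2  [load 19/25]
  17 → side 4 (new)  [load 17/25]
  3 → side 1  [load 24/25]
  5 → side 2  [load 24/25]
  3 → side 3  [load 20/25]
  14 → side 5 (new)  [load 14/25]
5 tape sides opened.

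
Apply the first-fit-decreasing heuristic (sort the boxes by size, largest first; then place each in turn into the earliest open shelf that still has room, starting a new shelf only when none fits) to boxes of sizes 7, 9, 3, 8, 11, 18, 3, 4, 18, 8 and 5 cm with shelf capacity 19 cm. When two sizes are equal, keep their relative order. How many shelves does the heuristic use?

Sorted descending: 18, 18, 11, 9, 8, 8, 7, 5, 4, 3, 3.
  18 → shelf 1 (new)  [load 18/19]
  18 → shelf 2 (new)  [load 18/19]
  11 → shelf 3 (new)  [load 11/19]
  9 → shelf 4 (new)  [load 9/19]
  8 → shelf 3  [load 19/19]
  8 → shelf 4  [load 17/19]
  7 → shelf 5 (new)  [load 7/19]
  5 → shelf 5  [load 12/19]
  4 → shelf 5  [load 16/19]
  3 → shelf 5  [load 19/19]
  3 → shelf 6 (new)  [load 3/19]
6 shelves opened.

6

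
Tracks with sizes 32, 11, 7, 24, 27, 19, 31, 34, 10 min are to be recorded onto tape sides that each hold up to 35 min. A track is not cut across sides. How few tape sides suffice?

Total = 34 + 32 + 31 + 27 + 24 + 19 + 11 + 10 + 7 = 195 min.
Lower bound: ⌈195/35⌉ = 6 tape sides.
A packing using 6 tape sides:
  side 1: 34 = 34
  side 2: 32 = 32
  side 3: 31 = 31
  side 4: 27 + 7 = 34
  side 5: 24 + 11 = 35
  side 6: 19 + 10 = 29
This matches the lower bound, so 6 is optimal.

6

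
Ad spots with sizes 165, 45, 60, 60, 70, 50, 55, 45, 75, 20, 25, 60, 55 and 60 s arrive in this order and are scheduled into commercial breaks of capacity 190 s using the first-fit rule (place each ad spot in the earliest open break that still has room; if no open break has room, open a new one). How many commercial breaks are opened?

  165 → break 1 (new)  [load 165/190]
  45 → break 2 (new)  [load 45/190]
  60 → break 2  [load 105/190]
  60 → break 2  [load 165/190]
  70 → break 3 (new)  [load 70/190]
  50 → break 3  [load 120/190]
  55 → break 3  [load 175/190]
  45 → break 4 (new)  [load 45/190]
  75 → break 4  [load 120/190]
  20 → break 1  [load 185/190]
  25 → break 2  [load 190/190]
  60 → break 4  [load 180/190]
  55 → break 5 (new)  [load 55/190]
  60 → break 5  [load 115/190]
5 commercial breaks opened.

5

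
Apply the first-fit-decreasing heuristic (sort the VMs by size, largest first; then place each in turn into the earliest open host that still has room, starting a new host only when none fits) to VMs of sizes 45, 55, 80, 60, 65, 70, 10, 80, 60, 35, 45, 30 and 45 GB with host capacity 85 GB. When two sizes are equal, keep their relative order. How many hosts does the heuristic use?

Sorted descending: 80, 80, 70, 65, 60, 60, 55, 45, 45, 45, 35, 30, 10.
  80 → host 1 (new)  [load 80/85]
  80 → host 2 (new)  [load 80/85]
  70 → host 3 (new)  [load 70/85]
  65 → host 4 (new)  [load 65/85]
  60 → host 5 (new)  [load 60/85]
  60 → host 6 (new)  [load 60/85]
  55 → host 7 (new)  [load 55/85]
  45 → host 8 (new)  [load 45/85]
  45 → host 9 (new)  [load 45/85]
  45 → host 10 (new)  [load 45/85]
  35 → host 8  [load 80/85]
  30 → host 7  [load 85/85]
  10 → host 3  [load 80/85]
10 hosts opened.

10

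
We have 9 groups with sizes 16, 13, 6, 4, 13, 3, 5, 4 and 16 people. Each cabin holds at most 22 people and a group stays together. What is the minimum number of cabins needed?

4

Total = 16 + 16 + 13 + 13 + 6 + 5 + 4 + 4 + 3 = 80 people.
Lower bound: ⌈80/22⌉ = 4 cabins.
A packing using 4 cabins:
  cabin 1: 16 + 6 = 22
  cabin 2: 16 + 5 = 21
  cabin 3: 13 + 4 + 4 = 21
  cabin 4: 13 + 3 = 16
This matches the lower bound, so 4 is optimal.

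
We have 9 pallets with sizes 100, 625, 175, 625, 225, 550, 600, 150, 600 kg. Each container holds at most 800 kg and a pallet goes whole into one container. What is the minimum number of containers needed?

5

Total = 625 + 625 + 600 + 600 + 550 + 225 + 175 + 150 + 100 = 3650 kg.
Lower bound: ⌈3650/800⌉ = 5 containers.
A packing using 5 containers:
  container 1: 625 + 175 = 800
  container 2: 625 + 150 = 775
  container 3: 600 + 100 = 700
  container 4: 600 = 600
  container 5: 550 + 225 = 775
This matches the lower bound, so 5 is optimal.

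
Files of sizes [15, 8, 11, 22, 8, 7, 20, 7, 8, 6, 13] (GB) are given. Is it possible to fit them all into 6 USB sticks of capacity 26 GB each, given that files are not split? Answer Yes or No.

A valid assignment using 6 USB sticks:
  USB stick 1: 22 = 22
  USB stick 2: 20 + 6 = 26
  USB stick 3: 15 + 11 = 26
  USB stick 4: 13 + 8 = 21
  USB stick 5: 8 + 8 + 7 = 23
  USB stick 6: 7 = 7
Every load is within 26 GB, so 6 USB sticks suffice.

Yes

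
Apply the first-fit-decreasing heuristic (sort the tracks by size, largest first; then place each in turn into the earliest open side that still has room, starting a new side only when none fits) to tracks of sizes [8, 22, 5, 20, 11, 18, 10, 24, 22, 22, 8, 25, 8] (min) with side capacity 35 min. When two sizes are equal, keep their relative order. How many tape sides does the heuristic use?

Sorted descending: 25, 24, 22, 22, 22, 20, 18, 11, 10, 8, 8, 8, 5.
  25 → side 1 (new)  [load 25/35]
  24 → side 2 (new)  [load 24/35]
  22 → side 3 (new)  [load 22/35]
  22 → side 4 (new)  [load 22/35]
  22 → side 5 (new)  [load 22/35]
  20 → side 6 (new)  [load 20/35]
  18 → side 7 (new)  [load 18/35]
  11 → side 2  [load 35/35]
  10 → side 1  [load 35/35]
  8 → side 3  [load 30/35]
  8 → side 4  [load 30/35]
  8 → side 5  [load 30/35]
  5 → side 3  [load 35/35]
7 tape sides opened.

7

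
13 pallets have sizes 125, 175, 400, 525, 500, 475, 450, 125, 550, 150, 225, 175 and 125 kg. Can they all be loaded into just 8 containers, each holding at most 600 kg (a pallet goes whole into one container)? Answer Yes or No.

Yes

A valid assignment using 8 containers:
  container 1: 550 = 550
  container 2: 525 = 525
  container 3: 500 = 500
  container 4: 475 + 125 = 600
  container 5: 450 + 150 = 600
  container 6: 400 + 175 = 575
  container 7: 225 + 175 + 125 = 525
  container 8: 125 = 125
Every load is within 600 kg, so 8 containers suffice.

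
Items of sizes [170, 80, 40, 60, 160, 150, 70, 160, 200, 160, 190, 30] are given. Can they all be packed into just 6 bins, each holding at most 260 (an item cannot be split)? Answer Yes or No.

Total = 1470; ⌈1470/260⌉ = 6.
7 items each exceed half the capacity and cannot share a bin, forcing at least 7 bins.
At least 7 bins are required, but only 6 are allowed.

No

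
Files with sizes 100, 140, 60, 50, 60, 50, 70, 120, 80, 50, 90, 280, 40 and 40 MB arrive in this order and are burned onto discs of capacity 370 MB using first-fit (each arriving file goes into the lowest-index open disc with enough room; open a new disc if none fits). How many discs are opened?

  100 → disc 1 (new)  [load 100/370]
  140 → disc 1  [load 240/370]
  60 → disc 1  [load 300/370]
  50 → disc 1  [load 350/370]
  60 → disc 2 (new)  [load 60/370]
  50 → disc 2  [load 110/370]
  70 → disc 2  [load 180/370]
  120 → disc 2  [load 300/370]
  80 → disc 3 (new)  [load 80/370]
  50 → disc 2  [load 350/370]
  90 → disc 3  [load 170/370]
  280 → disc 4 (new)  [load 280/370]
  40 → disc 3  [load 210/370]
  40 → disc 3  [load 250/370]
4 discs opened.

4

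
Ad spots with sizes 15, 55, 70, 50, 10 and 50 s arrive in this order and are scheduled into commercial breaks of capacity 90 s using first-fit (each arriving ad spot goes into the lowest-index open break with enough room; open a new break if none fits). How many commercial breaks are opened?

  15 → break 1 (new)  [load 15/90]
  55 → break 1  [load 70/90]
  70 → break 2 (new)  [load 70/90]
  50 → break 3 (new)  [load 50/90]
  10 → break 1  [load 80/90]
  50 → break 4 (new)  [load 50/90]
4 commercial breaks opened.

4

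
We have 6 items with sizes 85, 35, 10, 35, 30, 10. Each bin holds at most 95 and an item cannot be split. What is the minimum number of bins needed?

3

Total = 85 + 35 + 35 + 30 + 10 + 10 = 205.
Lower bound: ⌈205/95⌉ = 3 bins.
A packing using 3 bins:
  bin 1: 85 + 10 = 95
  bin 2: 35 + 35 + 10 = 80
  bin 3: 30 = 30
This matches the lower bound, so 3 is optimal.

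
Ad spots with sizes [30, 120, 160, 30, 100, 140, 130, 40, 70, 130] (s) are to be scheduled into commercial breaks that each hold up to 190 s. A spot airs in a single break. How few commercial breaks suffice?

Total = 160 + 140 + 130 + 130 + 120 + 100 + 70 + 40 + 30 + 30 = 950 s.
Lower bound: ⌈950/190⌉ = 5 commercial breaks.
Also, 6 ad spots each exceed 95 s, and no two of those can share a break, so at least 6 commercial breaks are needed.
A packing using 6 commercial breaks:
  break 1: 160 + 30 = 190
  break 2: 140 + 40 = 180
  break 3: 130 + 30 = 160
  break 4: 130 = 130
  break 5: 120 + 70 = 190
  break 6: 100 = 100
This matches the lower bound, so 6 is optimal.

6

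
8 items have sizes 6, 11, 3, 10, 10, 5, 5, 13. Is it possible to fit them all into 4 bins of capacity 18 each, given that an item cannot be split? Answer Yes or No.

A valid assignment using 4 bins:
  bin 1: 13 + 5 = 18
  bin 2: 11 + 6 = 17
  bin 3: 10 + 5 + 3 = 18
  bin 4: 10 = 10
Every load is within 18, so 4 bins suffice.

Yes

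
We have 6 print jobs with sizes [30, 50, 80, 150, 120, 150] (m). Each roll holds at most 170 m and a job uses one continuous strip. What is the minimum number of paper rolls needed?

4

Total = 150 + 150 + 120 + 80 + 50 + 30 = 580 m.
Lower bound: ⌈580/170⌉ = 4 paper rolls.
A packing using 4 paper rolls:
  roll 1: 150 = 150
  roll 2: 150 = 150
  roll 3: 120 + 50 = 170
  roll 4: 80 + 30 = 110
This matches the lower bound, so 4 is optimal.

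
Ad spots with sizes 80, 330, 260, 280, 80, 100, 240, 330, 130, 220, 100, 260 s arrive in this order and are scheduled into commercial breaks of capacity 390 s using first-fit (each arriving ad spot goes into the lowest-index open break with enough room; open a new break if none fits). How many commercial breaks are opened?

7

  80 → break 1 (new)  [load 80/390]
  330 → break 2 (new)  [load 330/390]
  260 → break 1  [load 340/390]
  280 → break 3 (new)  [load 280/390]
  80 → break 3  [load 360/390]
  100 → break 4 (new)  [load 100/390]
  240 → break 4  [load 340/390]
  330 → break 5 (new)  [load 330/390]
  130 → break 6 (new)  [load 130/390]
  220 → break 6  [load 350/390]
  100 → break 7 (new)  [load 100/390]
  260 → break 7  [load 360/390]
7 commercial breaks opened.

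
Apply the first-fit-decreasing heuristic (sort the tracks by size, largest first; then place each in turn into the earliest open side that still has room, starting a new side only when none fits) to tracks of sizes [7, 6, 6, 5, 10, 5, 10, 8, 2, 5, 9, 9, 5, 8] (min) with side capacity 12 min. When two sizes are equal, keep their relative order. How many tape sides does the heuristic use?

Sorted descending: 10, 10, 9, 9, 8, 8, 7, 6, 6, 5, 5, 5, 5, 2.
  10 → side 1 (new)  [load 10/12]
  10 → side 2 (new)  [load 10/12]
  9 → side 3 (new)  [load 9/12]
  9 → side 4 (new)  [load 9/12]
  8 → side 5 (new)  [load 8/12]
  8 → side 6 (new)  [load 8/12]
  7 → side 7 (new)  [load 7/12]
  6 → side 8 (new)  [load 6/12]
  6 → side 8  [load 12/12]
  5 → side 7  [load 12/12]
  5 → side 9 (new)  [load 5/12]
  5 → side 9  [load 10/12]
  5 → side 10 (new)  [load 5/12]
  2 → side 1  [load 12/12]
10 tape sides opened.

10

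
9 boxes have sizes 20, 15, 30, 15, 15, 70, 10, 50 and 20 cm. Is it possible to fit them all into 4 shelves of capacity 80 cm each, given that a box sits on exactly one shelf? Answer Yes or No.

Yes

A valid assignment using 4 shelves:
  shelf 1: 70 + 10 = 80
  shelf 2: 50 + 30 = 80
  shelf 3: 20 + 20 + 15 + 15 = 70
  shelf 4: 15 = 15
Every load is within 80 cm, so 4 shelves suffice.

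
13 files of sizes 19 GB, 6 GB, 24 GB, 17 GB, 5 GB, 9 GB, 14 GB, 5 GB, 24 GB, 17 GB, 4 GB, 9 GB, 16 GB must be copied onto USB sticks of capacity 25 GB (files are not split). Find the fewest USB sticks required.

8

Total = 24 + 24 + 19 + 17 + 17 + 16 + 14 + 9 + 9 + 6 + 5 + 5 + 4 = 169 GB.
Lower bound: ⌈169/25⌉ = 7 USB sticks.
A packing using 8 USB sticks:
  USB stick 1: 24 = 24
  USB stick 2: 24 = 24
  USB stick 3: 19 + 6 = 25
  USB stick 4: 17 + 5 = 22
  USB stick 5: 17 + 5 = 22
  USB stick 6: 16 + 9 = 25
  USB stick 7: 14 + 9 = 23
  USB stick 8: 4 = 4
No arrangement into 7 USB sticks stays within capacity, so 8 is optimal.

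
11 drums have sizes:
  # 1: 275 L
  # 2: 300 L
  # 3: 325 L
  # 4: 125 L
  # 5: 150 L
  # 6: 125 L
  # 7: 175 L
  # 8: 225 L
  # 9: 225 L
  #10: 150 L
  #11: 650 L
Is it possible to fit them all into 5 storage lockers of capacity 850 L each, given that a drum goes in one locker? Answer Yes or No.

Yes

A valid assignment using 4 storage lockers:
  locker 1: 650 + 175 = 825
  locker 2: 325 + 300 + 225 = 850
  locker 3: 275 + 225 + 150 + 150 = 800
  locker 4: 125 + 125 = 250
That uses only 4 ≤ 5, so 5 storage lockers are enough.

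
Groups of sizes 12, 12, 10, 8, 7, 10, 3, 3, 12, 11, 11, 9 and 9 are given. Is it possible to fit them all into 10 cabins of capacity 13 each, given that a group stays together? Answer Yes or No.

Total = 117; ⌈117/13⌉ = 9.
11 groups each exceed half the capacity and cannot share a cabin, forcing at least 11 cabins.
At least 11 cabins are required, but only 10 are allowed.

No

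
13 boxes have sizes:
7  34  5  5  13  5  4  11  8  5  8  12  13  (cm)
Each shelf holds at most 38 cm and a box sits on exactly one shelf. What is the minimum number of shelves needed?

4

Total = 34 + 13 + 13 + 12 + 11 + 8 + 8 + 7 + 5 + 5 + 5 + 5 + 4 = 130 cm.
Lower bound: ⌈130/38⌉ = 4 shelves.
A packing using 4 shelves:
  shelf 1: 34 + 4 = 38
  shelf 2: 13 + 13 + 12 = 38
  shelf 3: 11 + 8 + 8 + 7 = 34
  shelf 4: 5 + 5 + 5 + 5 = 20
This matches the lower bound, so 4 is optimal.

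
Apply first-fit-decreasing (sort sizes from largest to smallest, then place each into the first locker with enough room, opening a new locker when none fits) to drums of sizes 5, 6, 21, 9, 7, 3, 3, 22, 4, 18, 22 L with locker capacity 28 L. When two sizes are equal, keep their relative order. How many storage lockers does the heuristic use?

5

Sorted descending: 22, 22, 21, 18, 9, 7, 6, 5, 4, 3, 3.
  22 → locker 1 (new)  [load 22/28]
  22 → locker 2 (new)  [load 22/28]
  21 → locker 3 (new)  [load 21/28]
  18 → locker 4 (new)  [load 18/28]
  9 → locker 4  [load 27/28]
  7 → locker 3  [load 28/28]
  6 → locker 1  [load 28/28]
  5 → locker 2  [load 27/28]
  4 → locker 5 (new)  [load 4/28]
  3 → locker 5  [load 7/28]
  3 → locker 5  [load 10/28]
5 storage lockers opened.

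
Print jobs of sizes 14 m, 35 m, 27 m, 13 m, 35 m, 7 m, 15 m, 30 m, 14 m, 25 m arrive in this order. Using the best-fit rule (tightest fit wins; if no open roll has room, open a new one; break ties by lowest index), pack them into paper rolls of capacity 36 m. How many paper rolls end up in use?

7

  14 → roll 1 (new)  [load 14/36]
  35 → roll 2 (new)  [load 35/36]
  27 → roll 3 (new)  [load 27/36]
  13 → roll 1  [load 27/36]
  35 → roll 4 (new)  [load 35/36]
  7 → roll 1  [load 34/36]
  15 → roll 5 (new)  [load 15/36]
  30 → roll 6 (new)  [load 30/36]
  14 → roll 5  [load 29/36]
  25 → roll 7 (new)  [load 25/36]
7 paper rolls opened.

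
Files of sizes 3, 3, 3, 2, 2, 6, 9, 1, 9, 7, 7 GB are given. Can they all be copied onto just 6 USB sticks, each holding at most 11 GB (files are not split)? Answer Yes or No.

Yes

A valid assignment using 5 USB sticks:
  USB stick 1: 9 + 2 = 11
  USB stick 2: 9 + 2 = 11
  USB stick 3: 7 + 3 + 1 = 11
  USB stick 4: 7 + 3 = 10
  USB stick 5: 6 + 3 = 9
That uses only 5 ≤ 6, so 6 USB sticks are enough.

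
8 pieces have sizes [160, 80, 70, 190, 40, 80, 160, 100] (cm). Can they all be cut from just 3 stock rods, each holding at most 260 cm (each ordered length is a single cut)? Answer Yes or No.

No

Total = 880 cm; ⌈880/260⌉ = 4.
At least 4 stock rods are required, but only 3 are allowed.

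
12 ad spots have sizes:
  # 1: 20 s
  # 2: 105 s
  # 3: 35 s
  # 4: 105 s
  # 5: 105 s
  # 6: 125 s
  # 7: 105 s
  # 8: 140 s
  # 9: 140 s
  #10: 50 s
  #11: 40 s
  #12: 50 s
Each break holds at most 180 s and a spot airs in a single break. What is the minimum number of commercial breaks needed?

7

Total = 140 + 140 + 125 + 105 + 105 + 105 + 105 + 50 + 50 + 40 + 35 + 20 = 1020 s.
Lower bound: ⌈1020/180⌉ = 6 commercial breaks.
Also, 7 ad spots each exceed 90 s, and no two of those can share a break, so at least 7 commercial breaks are needed.
A packing using 7 commercial breaks:
  break 1: 140 + 40 = 180
  break 2: 140 + 35 = 175
  break 3: 125 + 50 = 175
  break 4: 105 + 50 + 20 = 175
  break 5: 105 = 105
  break 6: 105 = 105
  break 7: 105 = 105
This matches the lower bound, so 7 is optimal.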